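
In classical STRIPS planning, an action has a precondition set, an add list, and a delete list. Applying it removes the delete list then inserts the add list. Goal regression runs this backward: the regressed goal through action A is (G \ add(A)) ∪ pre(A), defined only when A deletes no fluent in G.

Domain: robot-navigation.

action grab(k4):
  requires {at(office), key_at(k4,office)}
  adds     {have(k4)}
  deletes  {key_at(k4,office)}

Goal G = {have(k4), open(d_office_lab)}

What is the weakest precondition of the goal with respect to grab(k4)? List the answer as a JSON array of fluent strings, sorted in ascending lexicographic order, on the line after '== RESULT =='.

Regress:
  G ∩ del = {}  (empty — regression defined)
  G \ add = {have(k4), open(d_office_lab)} \ {have(k4)} = {open(d_office_lab)}
  ∪ pre   = {open(d_office_lab)} ∪ {at(office), key_at(k4,office)}
          = {at(office), key_at(k4,office), open(d_office_lab)}

== RESULT ==
["at(office)", "key_at(k4,office)", "open(d_office_lab)"]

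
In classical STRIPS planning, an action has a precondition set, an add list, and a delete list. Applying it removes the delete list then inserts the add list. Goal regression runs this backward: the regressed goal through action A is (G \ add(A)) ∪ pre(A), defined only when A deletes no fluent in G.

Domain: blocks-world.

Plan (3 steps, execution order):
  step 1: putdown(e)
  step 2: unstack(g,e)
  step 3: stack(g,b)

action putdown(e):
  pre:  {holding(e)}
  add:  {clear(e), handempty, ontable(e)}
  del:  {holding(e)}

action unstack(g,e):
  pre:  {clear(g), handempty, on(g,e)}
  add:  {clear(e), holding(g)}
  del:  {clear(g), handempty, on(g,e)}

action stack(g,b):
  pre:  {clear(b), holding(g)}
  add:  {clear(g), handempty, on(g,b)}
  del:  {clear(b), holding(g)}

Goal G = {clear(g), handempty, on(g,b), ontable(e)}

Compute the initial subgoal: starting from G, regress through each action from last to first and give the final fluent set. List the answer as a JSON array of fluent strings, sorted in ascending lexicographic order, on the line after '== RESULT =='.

Work backward from the goal:
  through step 3 (stack(g,b)): drop {clear(g), handempty, on(g,b)}, keep {ontable(e)}, require {clear(b), holding(g)}
    → {clear(b), holding(g), ontable(e)}
  through step 2 (unstack(g,e)): drop {holding(g)}, keep {clear(b), ontable(e)}, require {clear(g), handempty, on(g,e)}
    → {clear(b), clear(g), handempty, on(g,e), ontable(e)}
  through step 1 (putdown(e)): drop {handempty, ontable(e)}, keep {clear(b), clear(g), on(g,e)}, require {holding(e)}
    → {clear(b), clear(g), holding(e), on(g,e)}

== RESULT ==
["clear(b)", "clear(g)", "holding(e)", "on(g,e)"]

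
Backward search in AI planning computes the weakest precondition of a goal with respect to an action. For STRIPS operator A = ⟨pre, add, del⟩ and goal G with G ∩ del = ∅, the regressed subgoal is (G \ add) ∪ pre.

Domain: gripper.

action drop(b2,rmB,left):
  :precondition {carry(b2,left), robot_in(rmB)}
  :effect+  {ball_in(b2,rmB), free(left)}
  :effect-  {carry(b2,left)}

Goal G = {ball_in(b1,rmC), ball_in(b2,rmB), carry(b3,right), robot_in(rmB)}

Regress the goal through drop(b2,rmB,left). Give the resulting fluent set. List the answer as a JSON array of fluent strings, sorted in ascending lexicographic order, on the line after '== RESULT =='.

Regress:
  G ∩ del = {}  (empty — regression defined)
  G \ add = {ball_in(b1,rmC), ball_in(b2,rmB), carry(b3,right), robot_in(rmB)} \ {ball_in(b2,rmB), free(left)} = {ball_in(b1,rmC), carry(b3,right), robot_in(rmB)}
  ∪ pre   = {ball_in(b1,rmC), carry(b3,right), robot_in(rmB)} ∪ {carry(b2,left), robot_in(rmB)}
          = {ball_in(b1,rmC), carry(b2,left), carry(b3,right), robot_in(rmB)}

== RESULT ==
["ball_in(b1,rmC)", "carry(b2,left)", "carry(b3,right)", "robot_in(rmB)"]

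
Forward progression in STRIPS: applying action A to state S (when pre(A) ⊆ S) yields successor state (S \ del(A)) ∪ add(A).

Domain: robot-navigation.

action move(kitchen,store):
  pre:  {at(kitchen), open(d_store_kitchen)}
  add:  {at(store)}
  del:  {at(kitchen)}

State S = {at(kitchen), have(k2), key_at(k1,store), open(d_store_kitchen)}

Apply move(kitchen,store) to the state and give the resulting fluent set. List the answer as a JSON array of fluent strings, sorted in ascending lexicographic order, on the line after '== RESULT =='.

Compute (S \ del) ∪ add:
  pre ⊆ S: {at(kitchen), open(d_store_kitchen)} ⊆ S  — applicable
  S \ del = {have(k2), key_at(k1,store), open(d_store_kitchen)}
  ∪ add   = {at(store), have(k2), key_at(k1,store), open(d_store_kitchen)}

== RESULT ==
["at(store)", "have(k2)", "key_at(k1,store)", "open(d_store_kitchen)"]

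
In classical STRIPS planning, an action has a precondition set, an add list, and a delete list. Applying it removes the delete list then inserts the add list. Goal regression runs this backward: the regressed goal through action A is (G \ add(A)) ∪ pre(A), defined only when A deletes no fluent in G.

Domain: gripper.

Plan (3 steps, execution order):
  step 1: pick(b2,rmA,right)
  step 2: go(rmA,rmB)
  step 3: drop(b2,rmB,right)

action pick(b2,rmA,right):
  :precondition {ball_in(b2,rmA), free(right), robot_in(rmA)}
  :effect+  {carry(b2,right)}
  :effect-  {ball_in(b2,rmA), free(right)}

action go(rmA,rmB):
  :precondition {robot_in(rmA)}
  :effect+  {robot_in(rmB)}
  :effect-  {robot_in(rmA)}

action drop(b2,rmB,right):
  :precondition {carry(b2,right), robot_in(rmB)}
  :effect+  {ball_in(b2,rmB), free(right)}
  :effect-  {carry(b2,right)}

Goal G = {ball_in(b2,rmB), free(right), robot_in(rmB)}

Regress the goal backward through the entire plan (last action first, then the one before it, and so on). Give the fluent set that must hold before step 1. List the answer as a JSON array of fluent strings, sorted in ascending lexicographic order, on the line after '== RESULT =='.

Work backward from the goal:
  through step 3 (drop(b2,rmB,right)): drop {ball_in(b2,rmB), free(right)}, keep {robot_in(rmB)}, require {carry(b2,right), robot_in(rmB)}
    → {carry(b2,right), robot_in(rmB)}
  through step 2 (go(rmA,rmB)): drop {robot_in(rmB)}, keep {carry(b2,right)}, require {robot_in(rmA)}
    → {carry(b2,right), robot_in(rmA)}
  through step 1 (pick(b2,rmA,right)): drop {carry(b2,right)}, keep {robot_in(rmA)}, require {ball_in(b2,rmA), free(right), robot_in(rmA)}
    → {ball_in(b2,rmA), free(right), robot_in(rmA)}

== RESULT ==
["ball_in(b2,rmA)", "free(right)", "robot_in(rmA)"]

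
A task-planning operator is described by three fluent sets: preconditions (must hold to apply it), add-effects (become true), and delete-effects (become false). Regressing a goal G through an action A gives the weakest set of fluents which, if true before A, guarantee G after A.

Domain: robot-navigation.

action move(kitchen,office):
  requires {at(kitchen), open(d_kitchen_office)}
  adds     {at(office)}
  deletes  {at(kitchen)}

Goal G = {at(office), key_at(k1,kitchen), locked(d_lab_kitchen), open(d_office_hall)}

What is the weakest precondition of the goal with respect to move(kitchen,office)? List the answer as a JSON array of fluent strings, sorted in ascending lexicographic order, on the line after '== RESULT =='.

Regress:
  G ∩ del = {}  (empty — regression defined)
  G \ add = {at(office), key_at(k1,kitchen), locked(d_lab_kitchen), open(d_office_hall)} \ {at(office)} = {key_at(k1,kitchen), locked(d_lab_kitchen), open(d_office_hall)}
  ∪ pre   = {key_at(k1,kitchen), locked(d_lab_kitchen), open(d_office_hall)} ∪ {at(kitchen), open(d_kitchen_office)}
          = {at(kitchen), key_at(k1,kitchen), locked(d_lab_kitchen), open(d_kitchen_office), open(d_office_hall)}

== RESULT ==
["at(kitchen)", "key_at(k1,kitchen)", "locked(d_lab_kitchen)", "open(d_kitchen_office)", "open(d_office_hall)"]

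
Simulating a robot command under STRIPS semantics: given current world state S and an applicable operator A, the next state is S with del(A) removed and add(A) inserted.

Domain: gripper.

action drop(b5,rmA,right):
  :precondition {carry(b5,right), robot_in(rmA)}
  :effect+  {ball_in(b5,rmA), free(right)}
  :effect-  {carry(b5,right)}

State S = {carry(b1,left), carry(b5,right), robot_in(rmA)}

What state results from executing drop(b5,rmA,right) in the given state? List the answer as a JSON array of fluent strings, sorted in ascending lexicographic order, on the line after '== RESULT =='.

Compute (S \ del) ∪ add:
  pre ⊆ S: {carry(b5,right), robot_in(rmA)} ⊆ S  — applicable
  S \ del = {carry(b1,left), robot_in(rmA)}
  ∪ add   = {ball_in(b5,rmA), carry(b1,left), free(right), robot_in(rmA)}

== RESULT ==
["ball_in(b5,rmA)", "carry(b1,left)", "free(right)", "robot_in(rmA)"]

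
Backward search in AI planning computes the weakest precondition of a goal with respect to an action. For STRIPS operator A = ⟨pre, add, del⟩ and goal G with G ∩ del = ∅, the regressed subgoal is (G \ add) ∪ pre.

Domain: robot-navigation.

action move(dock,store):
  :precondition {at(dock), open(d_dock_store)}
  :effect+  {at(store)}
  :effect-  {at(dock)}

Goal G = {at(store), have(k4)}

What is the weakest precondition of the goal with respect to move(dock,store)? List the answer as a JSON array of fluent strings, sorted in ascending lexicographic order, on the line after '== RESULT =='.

Compute (G \ add) ∪ pre:
  G ∩ del = {}  (empty — regression defined)
  G \ add = {at(store), have(k4)} \ {at(store)} = {have(k4)}
  ∪ pre   = {have(k4)} ∪ {at(dock), open(d_dock_store)}
          = {at(dock), have(k4), open(d_dock_store)}

== RESULT ==
["at(dock)", "have(k4)", "open(d_dock_store)"]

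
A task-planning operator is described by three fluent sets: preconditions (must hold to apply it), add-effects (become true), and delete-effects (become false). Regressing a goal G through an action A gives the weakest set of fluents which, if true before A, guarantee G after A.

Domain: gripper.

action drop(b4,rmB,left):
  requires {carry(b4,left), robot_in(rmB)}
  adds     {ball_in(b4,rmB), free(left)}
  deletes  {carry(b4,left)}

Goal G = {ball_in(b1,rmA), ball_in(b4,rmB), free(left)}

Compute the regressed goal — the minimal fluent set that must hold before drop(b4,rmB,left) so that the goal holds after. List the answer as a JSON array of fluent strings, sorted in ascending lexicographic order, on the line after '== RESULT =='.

Compute (G \ add) ∪ pre:
  G ∩ del = {}  (empty — regression defined)
  G \ add = {ball_in(b1,rmA), ball_in(b4,rmB), free(left)} \ {ball_in(b4,rmB), free(left)} = {ball_in(b1,rmA)}
  ∪ pre   = {ball_in(b1,rmA)} ∪ {carry(b4,left), robot_in(rmB)}
          = {ball_in(b1,rmA), carry(b4,left), robot_in(rmB)}

== RESULT ==
["ball_in(b1,rmA)", "carry(b4,left)", "robot_in(rmB)"]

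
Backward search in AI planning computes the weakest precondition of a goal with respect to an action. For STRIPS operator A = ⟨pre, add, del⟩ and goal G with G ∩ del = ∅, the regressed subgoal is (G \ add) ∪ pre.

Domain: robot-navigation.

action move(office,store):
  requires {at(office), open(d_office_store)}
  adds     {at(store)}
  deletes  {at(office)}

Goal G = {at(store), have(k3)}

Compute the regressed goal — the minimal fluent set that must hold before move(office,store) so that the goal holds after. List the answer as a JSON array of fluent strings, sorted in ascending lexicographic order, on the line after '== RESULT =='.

Regress:
  G ∩ del = {}  (empty — regression defined)
  G \ add = {at(store), have(k3)} \ {at(store)} = {have(k3)}
  ∪ pre   = {have(k3)} ∪ {at(office), open(d_office_store)}
          = {at(office), have(k3), open(d_office_store)}

== RESULT ==
["at(office)", "have(k3)", "open(d_office_store)"]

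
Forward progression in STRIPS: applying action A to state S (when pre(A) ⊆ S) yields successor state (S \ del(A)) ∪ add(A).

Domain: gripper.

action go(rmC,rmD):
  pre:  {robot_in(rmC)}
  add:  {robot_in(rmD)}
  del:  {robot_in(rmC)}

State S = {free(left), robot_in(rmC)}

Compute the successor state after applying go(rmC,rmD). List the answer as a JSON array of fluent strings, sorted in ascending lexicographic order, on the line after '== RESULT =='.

Progress:
  pre ⊆ S: {robot_in(rmC)} ⊆ S  — applicable
  S \ del = {free(left)}
  ∪ add   = {free(left), robot_in(rmD)}

== RESULT ==
["free(left)", "robot_in(rmD)"]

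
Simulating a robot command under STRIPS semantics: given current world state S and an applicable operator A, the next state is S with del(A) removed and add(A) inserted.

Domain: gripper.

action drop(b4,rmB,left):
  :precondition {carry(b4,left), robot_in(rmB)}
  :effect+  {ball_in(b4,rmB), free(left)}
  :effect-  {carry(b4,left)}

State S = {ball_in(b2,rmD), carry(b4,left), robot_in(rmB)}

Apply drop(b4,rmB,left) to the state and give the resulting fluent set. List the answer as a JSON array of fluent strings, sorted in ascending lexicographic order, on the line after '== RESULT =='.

Compute (S \ del) ∪ add:
  pre ⊆ S: {carry(b4,left), robot_in(rmB)} ⊆ S  — applicable
  S \ del = {ball_in(b2,rmD), robot_in(rmB)}
  ∪ add   = {ball_in(b2,rmD), ball_in(b4,rmB), free(left), robot_in(rmB)}

== RESULT ==
["ball_in(b2,rmD)", "ball_in(b4,rmB)", "free(left)", "robot_in(rmB)"]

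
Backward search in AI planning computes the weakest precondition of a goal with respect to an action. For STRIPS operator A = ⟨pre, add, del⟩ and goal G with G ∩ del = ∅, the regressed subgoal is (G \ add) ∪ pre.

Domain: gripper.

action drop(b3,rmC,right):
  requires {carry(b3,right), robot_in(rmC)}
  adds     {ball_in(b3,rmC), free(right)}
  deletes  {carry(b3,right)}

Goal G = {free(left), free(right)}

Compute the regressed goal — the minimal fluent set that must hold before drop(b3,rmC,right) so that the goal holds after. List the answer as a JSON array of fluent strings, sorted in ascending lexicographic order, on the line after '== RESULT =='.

Compute (G \ add) ∪ pre:
  G ∩ del = {}  (empty — regression defined)
  G \ add = {free(left), free(right)} \ {ball_in(b3,rmC), free(right)} = {free(left)}
  ∪ pre   = {free(left)} ∪ {carry(b3,right), robot_in(rmC)}
          = {carry(b3,right), free(left), robot_in(rmC)}

== RESULT ==
["carry(b3,right)", "free(left)", "robot_in(rmC)"]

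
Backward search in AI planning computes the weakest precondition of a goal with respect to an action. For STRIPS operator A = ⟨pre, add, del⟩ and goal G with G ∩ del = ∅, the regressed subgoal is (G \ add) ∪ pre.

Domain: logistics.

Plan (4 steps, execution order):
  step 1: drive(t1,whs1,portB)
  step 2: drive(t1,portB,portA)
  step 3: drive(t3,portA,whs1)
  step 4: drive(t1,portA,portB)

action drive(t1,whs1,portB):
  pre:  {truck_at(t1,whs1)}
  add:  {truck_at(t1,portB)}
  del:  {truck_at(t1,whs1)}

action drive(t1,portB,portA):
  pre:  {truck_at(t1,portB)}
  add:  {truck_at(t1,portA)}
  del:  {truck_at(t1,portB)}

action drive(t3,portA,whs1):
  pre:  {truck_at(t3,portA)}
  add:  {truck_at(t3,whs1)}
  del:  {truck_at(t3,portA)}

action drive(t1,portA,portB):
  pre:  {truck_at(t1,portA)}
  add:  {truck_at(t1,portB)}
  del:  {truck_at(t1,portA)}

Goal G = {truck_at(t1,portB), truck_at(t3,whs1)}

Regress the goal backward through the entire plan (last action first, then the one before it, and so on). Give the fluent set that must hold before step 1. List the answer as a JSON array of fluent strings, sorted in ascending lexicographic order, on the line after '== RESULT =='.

Regress step by step:
  through step 4 (drive(t1,portA,portB)): drop {truck_at(t1,portB)}, keep {truck_at(t3,whs1)}, require {truck_at(t1,portA)}
    → {truck_at(t1,portA), truck_at(t3,whs1)}
  through step 3 (drive(t3,portA,whs1)): drop {truck_at(t3,whs1)}, keep {truck_at(t1,portA)}, require {truck_at(t3,portA)}
    → {truck_at(t1,portA), truck_at(t3,portA)}
  through step 2 (drive(t1,portB,portA)): drop {truck_at(t1,portA)}, keep {truck_at(t3,portA)}, require {truck_at(t1,portB)}
    → {truck_at(t1,portB), truck_at(t3,portA)}
  through step 1 (drive(t1,whs1,portB)): drop {truck_at(t1,portB)}, keep {truck_at(t3,portA)}, require {truck_at(t1,whs1)}
    → {truck_at(t1,whs1), truck_at(t3,portA)}

== RESULT ==
["truck_at(t1,whs1)", "truck_at(t3,portA)"]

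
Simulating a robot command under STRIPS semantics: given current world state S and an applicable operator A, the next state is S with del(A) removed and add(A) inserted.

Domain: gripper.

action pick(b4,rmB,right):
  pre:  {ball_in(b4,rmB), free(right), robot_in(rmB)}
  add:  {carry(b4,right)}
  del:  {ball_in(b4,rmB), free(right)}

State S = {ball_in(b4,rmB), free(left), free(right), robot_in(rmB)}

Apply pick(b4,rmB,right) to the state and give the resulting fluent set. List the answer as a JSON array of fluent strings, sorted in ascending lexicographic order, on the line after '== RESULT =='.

Progress:
  pre ⊆ S: {ball_in(b4,rmB), free(right), robot_in(rmB)} ⊆ S  — applicable
  S \ del = {free(left), robot_in(rmB)}
  ∪ add   = {carry(b4,right), free(left), robot_in(rmB)}

== RESULT ==
["carry(b4,right)", "free(left)", "robot_in(rmB)"]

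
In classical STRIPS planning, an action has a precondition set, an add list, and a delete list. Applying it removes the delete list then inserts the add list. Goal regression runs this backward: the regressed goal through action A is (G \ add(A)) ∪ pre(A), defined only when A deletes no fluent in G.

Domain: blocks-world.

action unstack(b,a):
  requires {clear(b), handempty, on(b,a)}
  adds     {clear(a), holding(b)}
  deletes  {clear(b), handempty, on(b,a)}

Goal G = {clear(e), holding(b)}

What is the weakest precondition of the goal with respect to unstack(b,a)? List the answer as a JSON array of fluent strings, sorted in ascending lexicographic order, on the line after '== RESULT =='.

Compute (G \ add) ∪ pre:
  G ∩ del = {}  (empty — regression defined)
  G \ add = {clear(e), holding(b)} \ {clear(a), holding(b)} = {clear(e)}
  ∪ pre   = {clear(e)} ∪ {clear(b), handempty, on(b,a)}
          = {clear(b), clear(e), handempty, on(b,a)}

== RESULT ==
["clear(b)", "clear(e)", "handempty", "on(b,a)"]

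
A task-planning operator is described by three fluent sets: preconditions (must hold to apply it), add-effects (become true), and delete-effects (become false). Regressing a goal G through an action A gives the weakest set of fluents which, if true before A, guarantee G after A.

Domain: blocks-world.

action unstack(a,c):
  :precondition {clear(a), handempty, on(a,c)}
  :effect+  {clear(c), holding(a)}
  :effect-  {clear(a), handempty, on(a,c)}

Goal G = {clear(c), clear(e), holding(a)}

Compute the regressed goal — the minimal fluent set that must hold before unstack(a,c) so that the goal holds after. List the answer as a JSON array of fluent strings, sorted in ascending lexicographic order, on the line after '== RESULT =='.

Compute (G \ add) ∪ pre:
  G ∩ del = {}  (empty — regression defined)
  G \ add = {clear(c), clear(e), holding(a)} \ {clear(c), holding(a)} = {clear(e)}
  ∪ pre   = {clear(e)} ∪ {clear(a), handempty, on(a,c)}
          = {clear(a), clear(e), handempty, on(a,c)}

== RESULT ==
["clear(a)", "clear(e)", "handempty", "on(a,c)"]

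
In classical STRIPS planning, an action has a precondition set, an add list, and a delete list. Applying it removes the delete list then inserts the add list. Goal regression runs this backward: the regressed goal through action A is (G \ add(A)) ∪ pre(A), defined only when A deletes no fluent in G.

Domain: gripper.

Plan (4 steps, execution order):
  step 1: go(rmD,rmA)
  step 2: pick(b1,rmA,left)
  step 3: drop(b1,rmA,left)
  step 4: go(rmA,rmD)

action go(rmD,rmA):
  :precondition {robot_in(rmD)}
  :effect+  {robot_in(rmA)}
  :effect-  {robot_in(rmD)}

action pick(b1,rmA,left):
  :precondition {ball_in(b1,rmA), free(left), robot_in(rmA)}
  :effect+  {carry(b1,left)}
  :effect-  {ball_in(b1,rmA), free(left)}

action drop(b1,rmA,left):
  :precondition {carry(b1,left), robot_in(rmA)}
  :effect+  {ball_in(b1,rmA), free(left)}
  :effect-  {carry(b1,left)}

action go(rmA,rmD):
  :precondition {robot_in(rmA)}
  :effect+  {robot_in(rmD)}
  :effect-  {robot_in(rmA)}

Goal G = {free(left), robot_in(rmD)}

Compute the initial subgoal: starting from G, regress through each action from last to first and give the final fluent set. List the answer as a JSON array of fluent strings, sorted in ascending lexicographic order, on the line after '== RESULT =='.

Regress step by step:
  through step 4 (go(rmA,rmD)): drop {robot_in(rmD)}, keep {free(left)}, require {robot_in(rmA)}
    → {free(left), robot_in(rmA)}
  through step 3 (drop(b1,rmA,left)): drop {free(left)}, keep {robot_in(rmA)}, require {carry(b1,left), robot_in(rmA)}
    → {carry(b1,left), robot_in(rmA)}
  through step 2 (pick(b1,rmA,left)): drop {carry(b1,left)}, keep {robot_in(rmA)}, require {ball_in(b1,rmA), free(left), robot_in(rmA)}
    → {ball_in(b1,rmA), free(left), robot_in(rmA)}
  through step 1 (go(rmD,rmA)): drop {robot_in(rmA)}, keep {ball_in(b1,rmA), free(left)}, require {robot_in(rmD)}
    → {ball_in(b1,rmA), free(left), robot_in(rmD)}

== RESULT ==
["ball_in(b1,rmA)", "free(left)", "robot_in(rmD)"]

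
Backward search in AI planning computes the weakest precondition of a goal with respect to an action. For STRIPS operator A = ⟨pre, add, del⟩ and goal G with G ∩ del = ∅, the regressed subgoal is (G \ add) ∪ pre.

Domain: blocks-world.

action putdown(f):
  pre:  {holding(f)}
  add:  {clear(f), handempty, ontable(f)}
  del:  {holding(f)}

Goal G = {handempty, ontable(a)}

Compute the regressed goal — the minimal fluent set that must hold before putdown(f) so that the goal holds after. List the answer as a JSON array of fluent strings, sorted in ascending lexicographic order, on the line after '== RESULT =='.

Compute (G \ add) ∪ pre:
  G ∩ del = {}  (empty — regression defined)
  G \ add = {handempty, ontable(a)} \ {clear(f), handempty, ontable(f)} = {ontable(a)}
  ∪ pre   = {ontable(a)} ∪ {holding(f)}
          = {holding(f), ontable(a)}

== RESULT ==
["holding(f)", "ontable(a)"]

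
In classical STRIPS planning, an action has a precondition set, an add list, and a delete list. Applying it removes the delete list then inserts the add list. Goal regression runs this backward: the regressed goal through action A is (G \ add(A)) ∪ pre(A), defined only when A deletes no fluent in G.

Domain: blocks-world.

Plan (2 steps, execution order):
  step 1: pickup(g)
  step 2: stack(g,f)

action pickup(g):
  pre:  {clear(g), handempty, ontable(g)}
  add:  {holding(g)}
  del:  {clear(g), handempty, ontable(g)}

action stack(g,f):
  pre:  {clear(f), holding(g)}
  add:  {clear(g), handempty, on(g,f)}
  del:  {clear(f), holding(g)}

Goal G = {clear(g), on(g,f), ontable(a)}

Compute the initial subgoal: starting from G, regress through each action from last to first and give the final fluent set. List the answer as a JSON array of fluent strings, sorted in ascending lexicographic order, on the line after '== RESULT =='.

Work backward from the goal:
  through step 2 (stack(g,f)): drop {clear(g), on(g,f)}, keep {ontable(a)}, require {clear(f), holding(g)}
    → {clear(f), holding(g), ontable(a)}
  through step 1 (pickup(g)): drop {holding(g)}, keep {clear(f), ontable(a)}, require {clear(g), handempty, ontable(g)}
    → {clear(f), clear(g), handempty, ontable(a), ontable(g)}

== RESULT ==
["clear(f)", "clear(g)", "handempty", "ontable(a)", "ontable(g)"]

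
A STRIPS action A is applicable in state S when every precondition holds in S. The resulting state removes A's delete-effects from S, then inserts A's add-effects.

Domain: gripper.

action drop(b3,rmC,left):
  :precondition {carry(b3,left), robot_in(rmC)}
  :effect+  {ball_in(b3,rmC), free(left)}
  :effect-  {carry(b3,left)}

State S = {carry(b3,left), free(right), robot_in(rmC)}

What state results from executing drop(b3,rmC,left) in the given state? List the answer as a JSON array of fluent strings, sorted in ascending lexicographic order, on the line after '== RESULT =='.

Progress:
  pre ⊆ S: {carry(b3,left), robot_in(rmC)} ⊆ S  — applicable
  S \ del = {free(right), robot_in(rmC)}
  ∪ add   = {ball_in(b3,rmC), free(left), free(right), robot_in(rmC)}

== RESULT ==
["ball_in(b3,rmC)", "free(left)", "free(right)", "robot_in(rmC)"]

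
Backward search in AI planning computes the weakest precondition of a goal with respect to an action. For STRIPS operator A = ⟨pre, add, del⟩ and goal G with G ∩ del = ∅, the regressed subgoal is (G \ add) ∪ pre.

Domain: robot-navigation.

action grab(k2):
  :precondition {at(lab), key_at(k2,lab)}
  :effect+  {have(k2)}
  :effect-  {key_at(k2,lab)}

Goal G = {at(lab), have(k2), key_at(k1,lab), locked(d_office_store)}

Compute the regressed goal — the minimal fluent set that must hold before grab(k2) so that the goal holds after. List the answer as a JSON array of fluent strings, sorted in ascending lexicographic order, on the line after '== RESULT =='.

Compute (G \ add) ∪ pre:
  G ∩ del = {}  (empty — regression defined)
  G \ add = {at(lab), have(k2), key_at(k1,lab), locked(d_office_store)} \ {have(k2)} = {at(lab), key_at(k1,lab), locked(d_office_store)}
  ∪ pre   = {at(lab), key_at(k1,lab), locked(d_office_store)} ∪ {at(lab), key_at(k2,lab)}
          = {at(lab), key_at(k1,lab), key_at(k2,lab), locked(d_office_store)}

== RESULT ==
["at(lab)", "key_at(k1,lab)", "key_at(k2,lab)", "locked(d_office_store)"]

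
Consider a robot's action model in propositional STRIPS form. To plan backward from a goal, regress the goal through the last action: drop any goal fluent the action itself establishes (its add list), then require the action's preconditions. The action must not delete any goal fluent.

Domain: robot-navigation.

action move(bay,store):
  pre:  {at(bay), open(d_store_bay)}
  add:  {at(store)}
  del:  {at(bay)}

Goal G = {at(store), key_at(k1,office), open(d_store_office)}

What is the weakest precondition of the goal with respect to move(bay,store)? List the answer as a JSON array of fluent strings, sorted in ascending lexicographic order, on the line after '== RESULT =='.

Compute (G \ add) ∪ pre:
  G ∩ del = {}  (empty — regression defined)
  G \ add = {at(store), key_at(k1,office), open(d_store_office)} \ {at(store)} = {key_at(k1,office), open(d_store_office)}
  ∪ pre   = {key_at(k1,office), open(d_store_office)} ∪ {at(bay), open(d_store_bay)}
          = {at(bay), key_at(k1,office), open(d_store_bay), open(d_store_office)}

== RESULT ==
["at(bay)", "key_at(k1,office)", "open(d_store_bay)", "open(d_store_office)"]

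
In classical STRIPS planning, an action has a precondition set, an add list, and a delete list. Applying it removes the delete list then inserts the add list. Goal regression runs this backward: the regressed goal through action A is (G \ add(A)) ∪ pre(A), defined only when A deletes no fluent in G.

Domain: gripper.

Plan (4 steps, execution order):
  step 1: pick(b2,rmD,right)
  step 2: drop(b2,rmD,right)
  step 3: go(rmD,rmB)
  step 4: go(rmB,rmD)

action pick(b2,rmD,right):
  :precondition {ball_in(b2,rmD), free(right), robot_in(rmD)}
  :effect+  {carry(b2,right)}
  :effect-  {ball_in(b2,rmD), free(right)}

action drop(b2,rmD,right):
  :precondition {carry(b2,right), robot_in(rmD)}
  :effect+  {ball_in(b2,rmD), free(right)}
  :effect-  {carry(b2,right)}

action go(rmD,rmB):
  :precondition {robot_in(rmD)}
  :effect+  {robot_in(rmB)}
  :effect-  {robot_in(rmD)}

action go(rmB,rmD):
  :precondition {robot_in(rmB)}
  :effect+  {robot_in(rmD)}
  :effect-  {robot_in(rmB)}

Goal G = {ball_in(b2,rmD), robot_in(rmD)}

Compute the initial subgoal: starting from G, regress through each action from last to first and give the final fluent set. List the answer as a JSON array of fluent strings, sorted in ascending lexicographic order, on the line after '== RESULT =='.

Regress step by step:
  through step 4 (go(rmB,rmD)): drop {robot_in(rmD)}, keep {ball_in(b2,rmD)}, require {robot_in(rmB)}
    → {ball_in(b2,rmD), robot_in(rmB)}
  through step 3 (go(rmD,rmB)): drop {robot_in(rmB)}, keep {ball_in(b2,rmD)}, require {robot_in(rmD)}
    → {ball_in(b2,rmD), robot_in(rmD)}
  through step 2 (drop(b2,rmD,right)): drop {ball_in(b2,rmD)}, keep {robot_in(rmD)}, require {carry(b2,right), robot_in(rmD)}
    → {carry(b2,right), robot_in(rmD)}
  through step 1 (pick(b2,rmD,right)): drop {carry(b2,right)}, keep {robot_in(rmD)}, require {ball_in(b2,rmD), free(right), robot_in(rmD)}
    → {ball_in(b2,rmD), free(right), robot_in(rmD)}

== RESULT ==
["ball_in(b2,rmD)", "free(right)", "robot_in(rmD)"]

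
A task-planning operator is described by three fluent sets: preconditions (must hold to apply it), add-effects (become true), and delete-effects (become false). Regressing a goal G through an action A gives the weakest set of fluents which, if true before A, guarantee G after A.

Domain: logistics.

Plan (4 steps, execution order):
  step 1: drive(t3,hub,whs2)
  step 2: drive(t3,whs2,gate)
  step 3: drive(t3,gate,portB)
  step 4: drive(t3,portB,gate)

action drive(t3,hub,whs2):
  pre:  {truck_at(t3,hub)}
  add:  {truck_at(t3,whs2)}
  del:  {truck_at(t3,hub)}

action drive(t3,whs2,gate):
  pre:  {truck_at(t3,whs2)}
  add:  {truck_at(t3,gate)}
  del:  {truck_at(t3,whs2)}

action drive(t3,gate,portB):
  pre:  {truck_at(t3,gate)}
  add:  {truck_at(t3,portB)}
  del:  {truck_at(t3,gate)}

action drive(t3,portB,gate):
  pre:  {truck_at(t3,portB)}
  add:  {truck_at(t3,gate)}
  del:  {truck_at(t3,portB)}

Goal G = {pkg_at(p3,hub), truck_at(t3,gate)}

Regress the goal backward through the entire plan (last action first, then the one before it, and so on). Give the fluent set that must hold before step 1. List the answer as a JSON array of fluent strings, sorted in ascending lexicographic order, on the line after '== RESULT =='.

Regress step by step:
  through step 4 (drive(t3,portB,gate)): drop {truck_at(t3,gate)}, keep {pkg_at(p3,hub)}, require {truck_at(t3,portB)}
    → {pkg_at(p3,hub), truck_at(t3,portB)}
  through step 3 (drive(t3,gate,portB)): drop {truck_at(t3,portB)}, keep {pkg_at(p3,hub)}, require {truck_at(t3,gate)}
    → {pkg_at(p3,hub), truck_at(t3,gate)}
  through step 2 (drive(t3,whs2,gate)): drop {truck_at(t3,gate)}, keep {pkg_at(p3,hub)}, require {truck_at(t3,whs2)}
    → {pkg_at(p3,hub), truck_at(t3,whs2)}
  through step 1 (drive(t3,hub,whs2)): drop {truck_at(t3,whs2)}, keep {pkg_at(p3,hub)}, require {truck_at(t3,hub)}
    → {pkg_at(p3,hub), truck_at(t3,hub)}

== RESULT ==
["pkg_at(p3,hub)", "truck_at(t3,hub)"]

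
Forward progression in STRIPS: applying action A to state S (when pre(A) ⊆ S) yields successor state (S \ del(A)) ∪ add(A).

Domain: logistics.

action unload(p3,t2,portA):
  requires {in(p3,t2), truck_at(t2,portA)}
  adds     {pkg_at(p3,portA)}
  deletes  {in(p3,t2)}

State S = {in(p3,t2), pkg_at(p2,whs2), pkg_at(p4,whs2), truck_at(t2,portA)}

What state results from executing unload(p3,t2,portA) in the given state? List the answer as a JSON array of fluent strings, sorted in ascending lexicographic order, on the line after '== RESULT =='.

Progress:
  pre ⊆ S: {in(p3,t2), truck_at(t2,portA)} ⊆ S  — applicable
  S \ del = {pkg_at(p2,whs2), pkg_at(p4,whs2), truck_at(t2,portA)}
  ∪ add   = {pkg_at(p2,whs2), pkg_at(p3,portA), pkg_at(p4,whs2), truck_at(t2,portA)}

== RESULT ==
["pkg_at(p2,whs2)", "pkg_at(p3,portA)", "pkg_at(p4,whs2)", "truck_at(t2,portA)"]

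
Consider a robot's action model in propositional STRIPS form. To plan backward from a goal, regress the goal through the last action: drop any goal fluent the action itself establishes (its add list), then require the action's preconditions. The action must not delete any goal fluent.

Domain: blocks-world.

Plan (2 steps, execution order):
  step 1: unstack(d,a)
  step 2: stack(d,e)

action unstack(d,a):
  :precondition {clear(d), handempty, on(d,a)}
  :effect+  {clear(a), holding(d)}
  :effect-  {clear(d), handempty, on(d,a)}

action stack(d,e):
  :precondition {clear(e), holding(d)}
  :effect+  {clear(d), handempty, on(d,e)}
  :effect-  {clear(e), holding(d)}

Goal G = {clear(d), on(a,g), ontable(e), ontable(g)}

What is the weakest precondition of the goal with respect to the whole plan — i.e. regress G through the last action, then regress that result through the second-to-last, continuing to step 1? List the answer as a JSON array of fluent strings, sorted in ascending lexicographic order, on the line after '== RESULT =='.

Work backward from the goal:
  through step 2 (stack(d,e)): drop {clear(d)}, keep {on(a,g), ontable(e), ontable(g)}, require {clear(e), holding(d)}
    → {clear(e), holding(d), on(a,g), ontable(e), ontable(g)}
  through step 1 (unstack(d,a)): drop {holding(d)}, keep {clear(e), on(a,g), ontable(e), ontable(g)}, require {clear(d), handempty, on(d,a)}
    → {clear(d), clear(e), handempty, on(a,g), on(d,a), ontable(e), ontable(g)}

== RESULT ==
["clear(d)", "clear(e)", "handempty", "on(a,g)", "on(d,a)", "ontable(e)", "ontable(g)"]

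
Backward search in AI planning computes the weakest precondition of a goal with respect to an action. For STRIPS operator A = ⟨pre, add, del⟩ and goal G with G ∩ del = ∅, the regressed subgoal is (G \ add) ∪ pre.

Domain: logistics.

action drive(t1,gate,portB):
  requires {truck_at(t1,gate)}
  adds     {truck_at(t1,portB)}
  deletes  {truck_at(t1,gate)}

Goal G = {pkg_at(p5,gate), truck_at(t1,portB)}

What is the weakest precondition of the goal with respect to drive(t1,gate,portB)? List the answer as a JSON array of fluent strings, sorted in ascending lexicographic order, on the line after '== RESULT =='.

Regress:
  G ∩ del = {}  (empty — regression defined)
  G \ add = {pkg_at(p5,gate), truck_at(t1,portB)} \ {truck_at(t1,portB)} = {pkg_at(p5,gate)}
  ∪ pre   = {pkg_at(p5,gate)} ∪ {truck_at(t1,gate)}
          = {pkg_at(p5,gate), truck_at(t1,gate)}

== RESULT ==
["pkg_at(p5,gate)", "truck_at(t1,gate)"]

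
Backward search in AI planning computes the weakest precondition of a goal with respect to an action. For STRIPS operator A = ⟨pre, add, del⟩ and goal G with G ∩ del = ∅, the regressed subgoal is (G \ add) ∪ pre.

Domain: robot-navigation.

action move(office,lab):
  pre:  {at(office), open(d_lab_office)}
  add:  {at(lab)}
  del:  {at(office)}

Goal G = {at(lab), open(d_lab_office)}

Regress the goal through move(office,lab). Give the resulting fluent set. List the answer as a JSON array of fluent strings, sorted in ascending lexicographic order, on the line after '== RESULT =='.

Regress:
  G ∩ del = {}  (empty — regression defined)
  G \ add = {at(lab), open(d_lab_office)} \ {at(lab)} = {open(d_lab_office)}
  ∪ pre   = {open(d_lab_office)} ∪ {at(office), open(d_lab_office)}
          = {at(office), open(d_lab_office)}

== RESULT ==
["at(office)", "open(d_lab_office)"]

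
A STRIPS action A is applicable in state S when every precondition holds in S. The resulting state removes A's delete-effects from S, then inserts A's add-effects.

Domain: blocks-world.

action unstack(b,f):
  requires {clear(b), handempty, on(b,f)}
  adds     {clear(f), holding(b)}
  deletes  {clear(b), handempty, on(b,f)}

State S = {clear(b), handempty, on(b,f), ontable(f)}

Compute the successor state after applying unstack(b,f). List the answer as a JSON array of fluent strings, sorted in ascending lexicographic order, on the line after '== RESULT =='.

Progress:
  pre ⊆ S: {clear(b), handempty, on(b,f)} ⊆ S  — applicable
  S \ del = {ontable(f)}
  ∪ add   = {clear(f), holding(b), ontable(f)}

== RESULT ==
["clear(f)", "holding(b)", "ontable(f)"]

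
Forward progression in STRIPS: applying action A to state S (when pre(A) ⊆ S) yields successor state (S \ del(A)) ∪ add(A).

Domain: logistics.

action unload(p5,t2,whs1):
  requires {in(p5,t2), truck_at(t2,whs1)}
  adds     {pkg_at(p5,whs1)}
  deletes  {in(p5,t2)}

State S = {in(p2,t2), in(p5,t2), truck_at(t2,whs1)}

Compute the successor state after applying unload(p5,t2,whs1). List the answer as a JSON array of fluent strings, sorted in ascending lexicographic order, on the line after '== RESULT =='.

Compute (S \ del) ∪ add:
  pre ⊆ S: {in(p5,t2), truck_at(t2,whs1)} ⊆ S  — applicable
  S \ del = {in(p2,t2), truck_at(t2,whs1)}
  ∪ add   = {in(p2,t2), pkg_at(p5,whs1), truck_at(t2,whs1)}

== RESULT ==
["in(p2,t2)", "pkg_at(p5,whs1)", "truck_at(t2,whs1)"]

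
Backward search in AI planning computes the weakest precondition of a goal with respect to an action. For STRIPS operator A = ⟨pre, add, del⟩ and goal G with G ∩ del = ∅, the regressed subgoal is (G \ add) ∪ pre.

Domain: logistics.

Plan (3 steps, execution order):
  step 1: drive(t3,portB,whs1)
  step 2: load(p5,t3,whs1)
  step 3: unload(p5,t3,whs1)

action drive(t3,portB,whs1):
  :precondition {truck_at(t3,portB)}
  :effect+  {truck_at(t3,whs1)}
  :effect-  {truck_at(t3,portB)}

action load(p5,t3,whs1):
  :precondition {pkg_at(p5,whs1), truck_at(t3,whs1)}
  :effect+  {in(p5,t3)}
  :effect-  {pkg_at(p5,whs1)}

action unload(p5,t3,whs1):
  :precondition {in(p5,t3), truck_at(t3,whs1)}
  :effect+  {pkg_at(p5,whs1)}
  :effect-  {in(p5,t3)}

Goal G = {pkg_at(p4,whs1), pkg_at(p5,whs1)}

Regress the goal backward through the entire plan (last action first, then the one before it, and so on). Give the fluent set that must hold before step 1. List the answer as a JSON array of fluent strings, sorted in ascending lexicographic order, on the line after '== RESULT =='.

Work backward from the goal:
  through step 3 (unload(p5,t3,whs1)): drop {pkg_at(p5,whs1)}, keep {pkg_at(p4,whs1)}, require {in(p5,t3), truck_at(t3,whs1)}
    → {in(p5,t3), pkg_at(p4,whs1), truck_at(t3,whs1)}
  through step 2 (load(p5,t3,whs1)): drop {in(p5,t3)}, keep {pkg_at(p4,whs1), truck_at(t3,whs1)}, require {pkg_at(p5,whs1), truck_at(t3,whs1)}
    → {pkg_at(p4,whs1), pkg_at(p5,whs1), truck_at(t3,whs1)}
  through step 1 (drive(t3,portB,whs1)): drop {truck_at(t3,whs1)}, keep {pkg_at(p4,whs1), pkg_at(p5,whs1)}, require {truck_at(t3,portB)}
    → {pkg_at(p4,whs1), pkg_at(p5,whs1), truck_at(t3,portB)}

== RESULT ==
["pkg_at(p4,whs1)", "pkg_at(p5,whs1)", "truck_at(t3,portB)"]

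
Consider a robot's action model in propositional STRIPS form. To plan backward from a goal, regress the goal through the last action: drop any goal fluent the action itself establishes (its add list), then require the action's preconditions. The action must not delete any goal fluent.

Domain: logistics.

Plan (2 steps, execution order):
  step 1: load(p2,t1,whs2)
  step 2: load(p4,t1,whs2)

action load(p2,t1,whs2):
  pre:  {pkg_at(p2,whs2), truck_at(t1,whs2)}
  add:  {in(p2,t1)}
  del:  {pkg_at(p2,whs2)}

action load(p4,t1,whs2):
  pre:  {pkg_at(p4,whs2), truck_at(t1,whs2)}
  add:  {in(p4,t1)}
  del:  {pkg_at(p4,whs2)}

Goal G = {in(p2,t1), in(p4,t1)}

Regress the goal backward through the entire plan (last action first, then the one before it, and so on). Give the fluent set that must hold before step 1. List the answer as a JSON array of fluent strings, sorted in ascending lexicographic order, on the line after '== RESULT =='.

Work backward from the goal:
  through step 2 (load(p4,t1,whs2)): drop {in(p4,t1)}, keep {in(p2,t1)}, require {pkg_at(p4,whs2), truck_at(t1,whs2)}
    → {in(p2,t1), pkg_at(p4,whs2), truck_at(t1,whs2)}
  through step 1 (load(p2,t1,whs2)): drop {in(p2,t1)}, keep {pkg_at(p4,whs2), truck_at(t1,whs2)}, require {pkg_at(p2,whs2), truck_at(t1,whs2)}
    → {pkg_at(p2,whs2), pkg_at(p4,whs2), truck_at(t1,whs2)}

== RESULT ==
["pkg_at(p2,whs2)", "pkg_at(p4,whs2)", "truck_at(t1,whs2)"]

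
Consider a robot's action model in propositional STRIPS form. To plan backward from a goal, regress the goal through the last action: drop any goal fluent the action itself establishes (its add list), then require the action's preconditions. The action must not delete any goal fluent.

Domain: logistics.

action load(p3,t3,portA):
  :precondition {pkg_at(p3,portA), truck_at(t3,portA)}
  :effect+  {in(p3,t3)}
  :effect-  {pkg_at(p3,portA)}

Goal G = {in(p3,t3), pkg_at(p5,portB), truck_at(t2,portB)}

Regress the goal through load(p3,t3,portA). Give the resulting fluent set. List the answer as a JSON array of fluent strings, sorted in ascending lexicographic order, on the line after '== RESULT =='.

Compute (G \ add) ∪ pre:
  G ∩ del = {}  (empty — regression defined)
  G \ add = {in(p3,t3), pkg_at(p5,portB), truck_at(t2,portB)} \ {in(p3,t3)} = {pkg_at(p5,portB), truck_at(t2,portB)}
  ∪ pre   = {pkg_at(p5,portB), truck_at(t2,portB)} ∪ {pkg_at(p3,portA), truck_at(t3,portA)}
          = {pkg_at(p3,portA), pkg_at(p5,portB), truck_at(t2,portB), truck_at(t3,portA)}

== RESULT ==
["pkg_at(p3,portA)", "pkg_at(p5,portB)", "truck_at(t2,portB)", "truck_at(t3,portA)"]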